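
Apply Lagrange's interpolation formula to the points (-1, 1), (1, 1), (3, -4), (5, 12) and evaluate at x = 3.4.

Lagrange interpolation formula:
P(x) = Σ yᵢ × Lᵢ(x)
where Lᵢ(x) = Π_{j≠i} (x - xⱼ)/(xᵢ - xⱼ)

L_0(3.4) = (3.4 - 1)/(-1 - 1) × (3.4 - 3)/(-1 - 3) × (3.4 - 5)/(-1 - 5) = 0.032000
L_1(3.4) = (3.4 - (-1))/(1 - (-1)) × (3.4 - 3)/(1 - 3) × (3.4 - 5)/(1 - 5) = -0.176000
L_2(3.4) = (3.4 - (-1))/(3 - (-1)) × (3.4 - 1)/(3 - 1) × (3.4 - 5)/(3 - 5) = 1.056000
L_3(3.4) = (3.4 - (-1))/(5 - (-1)) × (3.4 - 1)/(5 - 1) × (3.4 - 3)/(5 - 3) = 0.088000

P(3.4) = 1×L_0(3.4) + 1×L_1(3.4) + (-4)×L_2(3.4) + 12×L_3(3.4)
P(3.4) = -3.312000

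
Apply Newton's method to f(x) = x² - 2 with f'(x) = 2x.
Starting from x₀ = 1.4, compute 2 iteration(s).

f(x) = x² - 2
f'(x) = 2x
x₀ = 1.4

Newton-Raphson formula: x_{n+1} = x_n - f(x_n)/f'(x_n)

Iteration 1:
  f(1.400000) = -0.040000
  f'(1.400000) = 2.800000
  x_1 = 1.400000 - (-0.040000)/2.800000 = 1.414286
Iteration 2:
  f(1.414286) = 0.000204
  f'(1.414286) = 2.828571
  x_2 = 1.414286 - 0.000204/2.828571 = 1.414214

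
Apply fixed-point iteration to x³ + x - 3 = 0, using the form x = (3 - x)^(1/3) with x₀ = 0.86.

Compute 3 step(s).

Equation: x³ + x - 3 = 0
Fixed-point form: x = (3 - x)^(1/3)
x₀ = 0.86

x_1 = g(0.860000) = 1.288659
x_2 = g(1.288659) = 1.196131
x_3 = g(1.196131) = 1.217311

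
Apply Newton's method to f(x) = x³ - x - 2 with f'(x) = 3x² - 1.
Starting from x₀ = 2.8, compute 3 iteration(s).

f(x) = x³ - x - 2
f'(x) = 3x² - 1
x₀ = 2.8

Newton-Raphson formula: x_{n+1} = x_n - f(x_n)/f'(x_n)

Iteration 1:
  f(2.800000) = 17.152000
  f'(2.800000) = 22.520000
  x_1 = 2.800000 - 17.152000/22.520000 = 2.038366
Iteration 2:
  f(2.038366) = 4.430913
  f'(2.038366) = 11.464807
  x_2 = 2.038366 - 4.430913/11.464807 = 1.651886
Iteration 3:
  f(1.651886) = 0.855663
  f'(1.651886) = 7.186186
  x_3 = 1.651886 - 0.855663/7.186186 = 1.532816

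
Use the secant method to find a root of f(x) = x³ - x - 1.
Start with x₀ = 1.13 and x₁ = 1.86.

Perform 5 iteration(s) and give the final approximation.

f(x) = x³ - x - 1
x₀ = 1.13, x₁ = 1.86

Secant formula: x_{n+1} = x_n - f(x_n)(x_n - x_{n-1})/(f(x_n) - f(x_{n-1}))

Iteration 1:
  f(1.130000) = -0.687103
  f(1.860000) = 3.574856
  x_2 = 1.860000 - 3.574856×(1.860000 - 1.130000)/(3.574856 - (-0.687103))
       = 1.247689
Iteration 2:
  f(1.860000) = 3.574856
  f(1.247689) = -0.305377
  x_3 = 1.247689 - (-0.305377)×(1.247689 - 1.860000)/(-0.305377 - 3.574856)
       = 1.295878
Iteration 3:
  f(1.247689) = -0.305377
  f(1.295878) = -0.119709
  x_4 = 1.295878 - (-0.119709)×(1.295878 - 1.247689)/(-0.119709 - (-0.305377))
       = 1.326948
Iteration 4:
  f(1.295878) = -0.119709
  f(1.326948) = 0.009532
  x_5 = 1.326948 - 0.009532×(1.326948 - 1.295878)/(0.009532 - (-0.119709))
       = 1.324657
Iteration 5:
  f(1.326948) = 0.009532
  f(1.324657) = -0.000260
  x_6 = 1.324657 - (-0.000260)×(1.324657 - 1.326948)/(-0.000260 - 0.009532)
       = 1.324718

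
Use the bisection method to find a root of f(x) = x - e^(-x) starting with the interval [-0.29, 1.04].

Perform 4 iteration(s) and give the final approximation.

f(x) = x - e^(-x)
Initial interval: [-0.29, 1.04]

Iteration 1:
  c_1 = (-0.290000 + 1.040000)/2 = 0.375000
  f(c_1) = f(0.375000) = -0.312289
  f(a) × f(c) ≥ 0, new interval: [0.375000, 1.040000]
Iteration 2:
  c_2 = (0.375000 + 1.040000)/2 = 0.707500
  f(c_2) = f(0.707500) = 0.214625
  f(a) × f(c) < 0, new interval: [0.375000, 0.707500]
Iteration 3:
  c_3 = (0.375000 + 0.707500)/2 = 0.541250
  f(c_3) = f(0.541250) = -0.040770
  f(a) × f(c) ≥ 0, new interval: [0.541250, 0.707500]
Iteration 4:
  c_4 = (0.541250 + 0.707500)/2 = 0.624375
  f(c_4) = f(0.624375) = 0.088779
  f(a) × f(c) < 0, new interval: [0.541250, 0.624375]

After 4 iteration(s), the approximation is c_4 = 0.624375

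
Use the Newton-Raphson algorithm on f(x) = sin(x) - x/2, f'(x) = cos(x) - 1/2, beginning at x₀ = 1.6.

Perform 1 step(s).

f(x) = sin(x) - x/2
f'(x) = cos(x) - 1/2
x₀ = 1.6

Newton-Raphson formula: x_{n+1} = x_n - f(x_n)/f'(x_n)

Iteration 1:
  f(1.600000) = 0.199574
  f'(1.600000) = -0.529200
  x_1 = 1.600000 - 0.199574/(-0.529200) = 1.977124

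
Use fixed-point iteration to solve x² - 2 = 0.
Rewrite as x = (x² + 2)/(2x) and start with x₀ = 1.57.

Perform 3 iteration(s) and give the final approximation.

Equation: x² - 2 = 0
Fixed-point form: x = (x² + 2)/(2x)
x₀ = 1.57

x_1 = g(1.570000) = 1.421943
x_2 = g(1.421943) = 1.414235
x_3 = g(1.414235) = 1.414214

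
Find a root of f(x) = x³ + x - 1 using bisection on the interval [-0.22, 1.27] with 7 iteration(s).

f(x) = x³ + x - 1
Initial interval: [-0.22, 1.27]

Iteration 1:
  c_1 = (-0.220000 + 1.270000)/2 = 0.525000
  f(c_1) = f(0.525000) = -0.330297
  f(a) × f(c) ≥ 0, new interval: [0.525000, 1.270000]
Iteration 2:
  c_2 = (0.525000 + 1.270000)/2 = 0.897500
  f(c_2) = f(0.897500) = 0.620442
  f(a) × f(c) < 0, new interval: [0.525000, 0.897500]
Iteration 3:
  c_3 = (0.525000 + 0.897500)/2 = 0.711250
  f(c_3) = f(0.711250) = 0.071055
  f(a) × f(c) < 0, new interval: [0.525000, 0.711250]
Iteration 4:
  c_4 = (0.525000 + 0.711250)/2 = 0.618125
  f(c_4) = f(0.618125) = -0.145703
  f(a) × f(c) ≥ 0, new interval: [0.618125, 0.711250]
Iteration 5:
  c_5 = (0.618125 + 0.711250)/2 = 0.664687
  f(c_5) = f(0.664687) = -0.041647
  f(a) × f(c) ≥ 0, new interval: [0.664687, 0.711250]
Iteration 6:
  c_6 = (0.664687 + 0.711250)/2 = 0.687969
  f(c_6) = f(0.687969) = 0.013585
  f(a) × f(c) < 0, new interval: [0.664687, 0.687969]
Iteration 7:
  c_7 = (0.664687 + 0.687969)/2 = 0.676328
  f(c_7) = f(0.676328) = -0.014306
  f(a) × f(c) ≥ 0, new interval: [0.676328, 0.687969]

After 7 iteration(s), the approximation is c_7 = 0.676328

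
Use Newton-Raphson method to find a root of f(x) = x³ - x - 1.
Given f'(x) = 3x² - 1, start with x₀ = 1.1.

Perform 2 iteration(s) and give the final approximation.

f(x) = x³ - x - 1
f'(x) = 3x² - 1
x₀ = 1.1

Newton-Raphson formula: x_{n+1} = x_n - f(x_n)/f'(x_n)

Iteration 1:
  f(1.100000) = -0.769000
  f'(1.100000) = 2.630000
  x_1 = 1.100000 - (-0.769000)/2.630000 = 1.392395
Iteration 2:
  f(1.392395) = 0.307132
  f'(1.392395) = 4.816295
  x_2 = 1.392395 - 0.307132/4.816295 = 1.328626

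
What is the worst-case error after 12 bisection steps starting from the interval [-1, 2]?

Bisection error bound: |error| ≤ (b-a)/2^n
|error| ≤ (2 - (-1))/2^12 = 3/2^12
|error| ≤ 0.0007324219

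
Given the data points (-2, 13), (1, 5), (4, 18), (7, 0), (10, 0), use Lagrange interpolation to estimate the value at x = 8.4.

Lagrange interpolation formula:
P(x) = Σ yᵢ × Lᵢ(x)
where Lᵢ(x) = Π_{j≠i} (x - xⱼ)/(xᵢ - xⱼ)

L_0(8.4) = (8.4 - 1)/(-2 - 1) × (8.4 - 4)/(-2 - 4) × (8.4 - 7)/(-2 - 7) × (8.4 - 10)/(-2 - 10) = -0.037518
L_1(8.4) = (8.4 - (-2))/(1 - (-2)) × (8.4 - 4)/(1 - 4) × (8.4 - 7)/(1 - 7) × (8.4 - 10)/(1 - 10) = 0.210910
L_2(8.4) = (8.4 - (-2))/(4 - (-2)) × (8.4 - 1)/(4 - 1) × (8.4 - 7)/(4 - 7) × (8.4 - 10)/(4 - 10) = -0.532069
L_3(8.4) = (8.4 - (-2))/(7 - (-2)) × (8.4 - 1)/(7 - 1) × (8.4 - 4)/(7 - 4) × (8.4 - 10)/(7 - 10) = 1.114812
L_4(8.4) = (8.4 - (-2))/(10 - (-2)) × (8.4 - 1)/(10 - 1) × (8.4 - 4)/(10 - 4) × (8.4 - 7)/(10 - 7) = 0.243865

P(8.4) = 13×L_0(8.4) + 5×L_1(8.4) + 18×L_2(8.4) + 0×L_3(8.4) + 0×L_4(8.4)
P(8.4) = -9.010423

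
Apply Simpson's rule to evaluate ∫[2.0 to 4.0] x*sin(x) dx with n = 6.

f(x) = x*sin(x)
a = 2.0, b = 4.0, n = 6
h = (b - a)/n = 0.333333

Simpson's rule: (h/3)[f(x₀) + 4f(x₁) + 2f(x₂) + ... + f(xₙ)]

x_0 = 2.0000, f(x_0) = 1.818595, coefficient = 1
x_1 = 2.3333, f(x_1) = 1.687200, coefficient = 4
x_2 = 2.6667, f(x_2) = 1.219394, coefficient = 2
x_3 = 3.0000, f(x_3) = 0.423360, coefficient = 4
x_4 = 3.3333, f(x_4) = -0.635227, coefficient = 2
x_5 = 3.6667, f(x_5) = -1.838016, coefficient = 4
x_6 = 4.0000, f(x_6) = -3.027210, coefficient = 1

I ≈ (0.333333/3) × 1.049897 = 0.116655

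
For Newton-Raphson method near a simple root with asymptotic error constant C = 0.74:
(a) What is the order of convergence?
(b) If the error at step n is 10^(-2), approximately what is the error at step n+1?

(a) Newton-Raphson has quadratic (order 2) convergence near simple roots.
    This means |e_{n+1}| ≈ C|e_n|².

(b) With |e_n| = 10^(-2) and C = 0.74:
    |e_{n+1}| ≈ 0.74 × (10^(-2))² = 0.74 × 10^(-4)

(a) 2 (quadratic); (b) |e_{n+1}| ≈ 7.400e-05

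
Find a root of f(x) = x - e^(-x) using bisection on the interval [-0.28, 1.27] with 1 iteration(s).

f(x) = x - e^(-x)
Initial interval: [-0.28, 1.27]

Iteration 1:
  c_1 = (-0.280000 + 1.270000)/2 = 0.495000
  f(c_1) = f(0.495000) = -0.114571
  f(a) × f(c) ≥ 0, new interval: [0.495000, 1.270000]

After 1 iteration(s), the approximation is c_1 = 0.495000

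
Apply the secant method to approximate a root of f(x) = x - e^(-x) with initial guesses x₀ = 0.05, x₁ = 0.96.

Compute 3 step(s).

f(x) = x - e^(-x)
x₀ = 0.05, x₁ = 0.96

Secant formula: x_{n+1} = x_n - f(x_n)(x_n - x_{n-1})/(f(x_n) - f(x_{n-1}))

Iteration 1:
  f(0.050000) = -0.901229
  f(0.960000) = 0.577107
  x_2 = 0.960000 - 0.577107×(0.960000 - 0.050000)/(0.577107 - (-0.901229))
       = 0.604758
Iteration 2:
  f(0.960000) = 0.577107
  f(0.604758) = 0.058551
  x_3 = 0.604758 - 0.058551×(0.604758 - 0.960000)/(0.058551 - 0.577107)
       = 0.564647
Iteration 3:
  f(0.604758) = 0.058551
  f(0.564647) = -0.003914
  x_4 = 0.564647 - (-0.003914)×(0.564647 - 0.604758)/(-0.003914 - 0.058551)
       = 0.567160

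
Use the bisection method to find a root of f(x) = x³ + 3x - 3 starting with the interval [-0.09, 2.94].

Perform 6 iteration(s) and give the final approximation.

f(x) = x³ + 3x - 3
Initial interval: [-0.09, 2.94]

Iteration 1:
  c_1 = (-0.090000 + 2.940000)/2 = 1.425000
  f(c_1) = f(1.425000) = 4.168641
  f(a) × f(c) < 0, new interval: [-0.090000, 1.425000]
Iteration 2:
  c_2 = (-0.090000 + 1.425000)/2 = 0.667500
  f(c_2) = f(0.667500) = -0.700091
  f(a) × f(c) ≥ 0, new interval: [0.667500, 1.425000]
Iteration 3:
  c_3 = (0.667500 + 1.425000)/2 = 1.046250
  f(c_3) = f(1.046250) = 1.284016
  f(a) × f(c) < 0, new interval: [0.667500, 1.046250]
Iteration 4:
  c_4 = (0.667500 + 1.046250)/2 = 0.856875
  f(c_4) = f(0.856875) = 0.199772
  f(a) × f(c) < 0, new interval: [0.667500, 0.856875]
Iteration 5:
  c_5 = (0.667500 + 0.856875)/2 = 0.762188
  f(c_5) = f(0.762188) = -0.270660
  f(a) × f(c) ≥ 0, new interval: [0.762188, 0.856875]
Iteration 6:
  c_6 = (0.762188 + 0.856875)/2 = 0.809531
  f(c_6) = f(0.809531) = -0.040887
  f(a) × f(c) ≥ 0, new interval: [0.809531, 0.856875]

After 6 iteration(s), the approximation is c_6 = 0.809531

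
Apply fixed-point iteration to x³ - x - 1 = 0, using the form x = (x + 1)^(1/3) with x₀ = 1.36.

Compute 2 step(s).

Equation: x³ - x - 1 = 0
Fixed-point form: x = (x + 1)^(1/3)
x₀ = 1.36

x_1 = g(1.360000) = 1.331386
x_2 = g(1.331386) = 1.325983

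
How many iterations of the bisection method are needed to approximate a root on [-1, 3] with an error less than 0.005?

We need (b-a)/2^n ≤ 0.005
(3 - (-1))/2^n ≤ 0.005
4/2^n ≤ 0.005
2^n ≥ 800
n ≥ log₂(800) = 9.64
n ≥ 10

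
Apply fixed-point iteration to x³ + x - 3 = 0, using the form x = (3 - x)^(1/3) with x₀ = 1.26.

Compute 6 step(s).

Equation: x³ + x - 3 = 0
Fixed-point form: x = (3 - x)^(1/3)
x₀ = 1.26

x_1 = g(1.260000) = 1.202771
x_2 = g(1.202771) = 1.215816
x_3 = g(1.215816) = 1.212867
x_4 = g(1.212867) = 1.213535
x_5 = g(1.213535) = 1.213384
x_6 = g(1.213384) = 1.213418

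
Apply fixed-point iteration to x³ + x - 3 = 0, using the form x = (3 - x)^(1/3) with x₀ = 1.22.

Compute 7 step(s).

Equation: x³ + x - 3 = 0
Fixed-point form: x = (3 - x)^(1/3)
x₀ = 1.22

x_1 = g(1.220000) = 1.211918
x_2 = g(1.211918) = 1.213750
x_3 = g(1.213750) = 1.213335
x_4 = g(1.213335) = 1.213429
x_5 = g(1.213429) = 1.213408
x_6 = g(1.213408) = 1.213413
x_7 = g(1.213413) = 1.213411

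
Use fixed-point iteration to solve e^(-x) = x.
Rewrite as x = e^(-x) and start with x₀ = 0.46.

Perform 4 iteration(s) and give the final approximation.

Equation: e^(-x) = x
Fixed-point form: x = e^(-x)
x₀ = 0.46

x_1 = g(0.460000) = 0.631284
x_2 = g(0.631284) = 0.531909
x_3 = g(0.531909) = 0.587483
x_4 = g(0.587483) = 0.555724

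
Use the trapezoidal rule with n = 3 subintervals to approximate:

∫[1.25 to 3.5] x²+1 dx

f(x) = x²+1
a = 1.25, b = 3.5, n = 3
h = (b - a)/n = 0.750000

Trapezoidal rule: (h/2)[f(x₀) + 2f(x₁) + 2f(x₂) + ... + f(xₙ)]

x_0 = 1.2500, f(x_0) = 2.562500, coefficient = 1
x_1 = 2.0000, f(x_1) = 5.000000, coefficient = 2
x_2 = 2.7500, f(x_2) = 8.562500, coefficient = 2
x_3 = 3.5000, f(x_3) = 13.250000, coefficient = 1

I ≈ (0.750000/2) × 42.937500 = 16.101562
Exact value: 15.890625
Error: 0.210938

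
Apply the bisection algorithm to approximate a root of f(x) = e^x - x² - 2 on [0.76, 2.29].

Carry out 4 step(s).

f(x) = e^x - x² - 2
Initial interval: [0.76, 2.29]

Iteration 1:
  c_1 = (0.760000 + 2.290000)/2 = 1.525000
  f(c_1) = f(1.525000) = 0.269519
  f(a) × f(c) < 0, new interval: [0.760000, 1.525000]
Iteration 2:
  c_2 = (0.760000 + 1.525000)/2 = 1.142500
  f(c_2) = f(1.142500) = -0.170711
  f(a) × f(c) ≥ 0, new interval: [1.142500, 1.525000]
Iteration 3:
  c_3 = (1.142500 + 1.525000)/2 = 1.333750
  f(c_3) = f(1.333750) = 0.016360
  f(a) × f(c) < 0, new interval: [1.142500, 1.333750]
Iteration 4:
  c_4 = (1.142500 + 1.333750)/2 = 1.238125
  f(c_4) = f(1.238125) = -0.083813
  f(a) × f(c) ≥ 0, new interval: [1.238125, 1.333750]

After 4 iteration(s), the approximation is c_4 = 1.238125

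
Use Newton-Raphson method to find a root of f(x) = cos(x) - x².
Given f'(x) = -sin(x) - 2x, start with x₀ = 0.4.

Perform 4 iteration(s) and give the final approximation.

f(x) = cos(x) - x²
f'(x) = -sin(x) - 2x
x₀ = 0.4

Newton-Raphson formula: x_{n+1} = x_n - f(x_n)/f'(x_n)

Iteration 1:
  f(0.400000) = 0.761061
  f'(0.400000) = -1.189418
  x_1 = 0.400000 - 0.761061/(-1.189418) = 1.039860
Iteration 2:
  f(1.039860) = -0.574967
  f'(1.039860) = -2.942053
  x_2 = 1.039860 - (-0.574967)/(-2.942053) = 0.844429
Iteration 3:
  f(0.844429) = -0.048902
  f'(0.844429) = -2.436450
  x_3 = 0.844429 - (-0.048902)/(-2.436450) = 0.824358
Iteration 4:
  f(0.824358) = -0.000538
  f'(0.824358) = -2.382828
  x_4 = 0.824358 - (-0.000538)/(-2.382828) = 0.824132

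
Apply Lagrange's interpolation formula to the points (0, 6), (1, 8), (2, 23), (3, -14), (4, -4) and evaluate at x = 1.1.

Lagrange interpolation formula:
P(x) = Σ yᵢ × Lᵢ(x)
where Lᵢ(x) = Π_{j≠i} (x - xⱼ)/(xᵢ - xⱼ)

L_0(1.1) = (1.1 - 1)/(0 - 1) × (1.1 - 2)/(0 - 2) × (1.1 - 3)/(0 - 3) × (1.1 - 4)/(0 - 4) = -0.020663
L_1(1.1) = (1.1 - 0)/(1 - 0) × (1.1 - 2)/(1 - 2) × (1.1 - 3)/(1 - 3) × (1.1 - 4)/(1 - 4) = 0.909150
L_2(1.1) = (1.1 - 0)/(2 - 0) × (1.1 - 1)/(2 - 1) × (1.1 - 3)/(2 - 3) × (1.1 - 4)/(2 - 4) = 0.151525
L_3(1.1) = (1.1 - 0)/(3 - 0) × (1.1 - 1)/(3 - 1) × (1.1 - 2)/(3 - 2) × (1.1 - 4)/(3 - 4) = -0.047850
L_4(1.1) = (1.1 - 0)/(4 - 0) × (1.1 - 1)/(4 - 1) × (1.1 - 2)/(4 - 2) × (1.1 - 3)/(4 - 3) = 0.007838

P(1.1) = 6×L_0(1.1) + 8×L_1(1.1) + 23×L_2(1.1) + (-14)×L_3(1.1) + (-4)×L_4(1.1)
P(1.1) = 11.272850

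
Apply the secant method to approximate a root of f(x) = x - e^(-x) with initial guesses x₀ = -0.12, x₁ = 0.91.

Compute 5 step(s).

f(x) = x - e^(-x)
x₀ = -0.12, x₁ = 0.91

Secant formula: x_{n+1} = x_n - f(x_n)(x_n - x_{n-1})/(f(x_n) - f(x_{n-1}))

Iteration 1:
  f(-0.120000) = -1.247497
  f(0.910000) = 0.507476
  x_2 = 0.910000 - 0.507476×(0.910000 - (-0.120000))/(0.507476 - (-1.247497))
       = 0.612161
Iteration 2:
  f(0.910000) = 0.507476
  f(0.612161) = 0.069982
  x_3 = 0.612161 - 0.069982×(0.612161 - 0.910000)/(0.069982 - 0.507476)
       = 0.564518
Iteration 3:
  f(0.612161) = 0.069982
  f(0.564518) = -0.004117
  x_4 = 0.564518 - (-0.004117)×(0.564518 - 0.612161)/(-0.004117 - 0.069982)
       = 0.567165
Iteration 4:
  f(0.564518) = -0.004117
  f(0.567165) = 0.000033
  x_5 = 0.567165 - 0.000033×(0.567165 - 0.564518)/(0.000033 - (-0.004117))
       = 0.567143
Iteration 5:
  f(0.567165) = 0.000033
  f(0.567143) = 0.000000
  x_6 = 0.567143 - 0.000000×(0.567143 - 0.567165)/(0.000000 - 0.000033)
       = 0.567143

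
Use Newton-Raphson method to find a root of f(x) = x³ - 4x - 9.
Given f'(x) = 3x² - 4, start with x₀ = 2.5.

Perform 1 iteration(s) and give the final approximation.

f(x) = x³ - 4x - 9
f'(x) = 3x² - 4
x₀ = 2.5

Newton-Raphson formula: x_{n+1} = x_n - f(x_n)/f'(x_n)

Iteration 1:
  f(2.500000) = -3.375000
  f'(2.500000) = 14.750000
  x_1 = 2.500000 - (-3.375000)/14.750000 = 2.728814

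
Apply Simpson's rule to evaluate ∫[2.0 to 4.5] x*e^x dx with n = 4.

f(x) = x*e^x
a = 2.0, b = 4.5, n = 4
h = (b - a)/n = 0.625000

Simpson's rule: (h/3)[f(x₀) + 4f(x₁) + 2f(x₂) + ... + f(xₙ)]

x_0 = 2.0000, f(x_0) = 14.778112, coefficient = 1
x_1 = 2.6250, f(x_1) = 36.237007, coefficient = 4
x_2 = 3.2500, f(x_2) = 83.818605, coefficient = 2
x_3 = 3.8750, f(x_3) = 186.707956, coefficient = 4
x_4 = 4.5000, f(x_4) = 405.077091, coefficient = 1

I ≈ (0.625000/3) × 1479.272265 = 308.181722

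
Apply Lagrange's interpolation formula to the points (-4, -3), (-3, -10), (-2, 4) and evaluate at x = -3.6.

Lagrange interpolation formula:
P(x) = Σ yᵢ × Lᵢ(x)
where Lᵢ(x) = Π_{j≠i} (x - xⱼ)/(xᵢ - xⱼ)

L_0(-3.6) = (-3.6 - (-3))/(-4 - (-3)) × (-3.6 - (-2))/(-4 - (-2)) = 0.480000
L_1(-3.6) = (-3.6 - (-4))/(-3 - (-4)) × (-3.6 - (-2))/(-3 - (-2)) = 0.640000
L_2(-3.6) = (-3.6 - (-4))/(-2 - (-4)) × (-3.6 - (-3))/(-2 - (-3)) = -0.120000

P(-3.6) = (-3)×L_0(-3.6) + (-10)×L_1(-3.6) + 4×L_2(-3.6)
P(-3.6) = -8.320000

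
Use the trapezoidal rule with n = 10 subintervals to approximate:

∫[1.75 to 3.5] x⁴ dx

f(x) = x⁴
a = 1.75, b = 3.5, n = 10
h = (b - a)/n = 0.175000

Trapezoidal rule: (h/2)[f(x₀) + 2f(x₁) + 2f(x₂) + ... + f(xₙ)]

x_0 = 1.7500, f(x_0) = 9.378906, coefficient = 1
x_1 = 1.9250, f(x_1) = 13.731657, coefficient = 2
x_2 = 2.1000, f(x_2) = 19.448100, coefficient = 2
x_3 = 2.2750, f(x_3) = 26.787094, coefficient = 2
x_4 = 2.4500, f(x_4) = 36.030006, coefficient = 2
x_5 = 2.6250, f(x_5) = 47.480713, coefficient = 2
x_6 = 2.8000, f(x_6) = 61.465600, coefficient = 2
x_7 = 2.9750, f(x_7) = 78.333563, coefficient = 2
x_8 = 3.1500, f(x_8) = 98.456006, coefficient = 2
x_9 = 3.3250, f(x_9) = 122.226844, coefficient = 2
x_10 = 3.5000, f(x_10) = 150.062500, coefficient = 1

I ≈ (0.175000/2) × 1167.360573 = 102.144050
Exact value: 101.761133
Error: 0.382917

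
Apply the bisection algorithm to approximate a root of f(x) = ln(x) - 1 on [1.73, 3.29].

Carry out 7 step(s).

f(x) = ln(x) - 1
Initial interval: [1.73, 3.29]

Iteration 1:
  c_1 = (1.730000 + 3.290000)/2 = 2.510000
  f(c_1) = f(2.510000) = -0.079717
  f(a) × f(c) ≥ 0, new interval: [2.510000, 3.290000]
Iteration 2:
  c_2 = (2.510000 + 3.290000)/2 = 2.900000
  f(c_2) = f(2.900000) = 0.064711
  f(a) × f(c) < 0, new interval: [2.510000, 2.900000]
Iteration 3:
  c_3 = (2.510000 + 2.900000)/2 = 2.705000
  f(c_3) = f(2.705000) = -0.004898
  f(a) × f(c) ≥ 0, new interval: [2.705000, 2.900000]
Iteration 4:
  c_4 = (2.705000 + 2.900000)/2 = 2.802500
  f(c_4) = f(2.802500) = 0.030512
  f(a) × f(c) < 0, new interval: [2.705000, 2.802500]
Iteration 5:
  c_5 = (2.705000 + 2.802500)/2 = 2.753750
  f(c_5) = f(2.753750) = 0.012964
  f(a) × f(c) < 0, new interval: [2.705000, 2.753750]
Iteration 6:
  c_6 = (2.705000 + 2.753750)/2 = 2.729375
  f(c_6) = f(2.729375) = 0.004073
  f(a) × f(c) < 0, new interval: [2.705000, 2.729375]
Iteration 7:
  c_7 = (2.705000 + 2.729375)/2 = 2.717188
  f(c_7) = f(2.717188) = -0.000403
  f(a) × f(c) ≥ 0, new interval: [2.717188, 2.729375]

After 7 iteration(s), the approximation is c_7 = 2.717188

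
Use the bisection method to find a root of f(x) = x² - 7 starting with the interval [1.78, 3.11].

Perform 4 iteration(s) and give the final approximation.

f(x) = x² - 7
Initial interval: [1.78, 3.11]

Iteration 1:
  c_1 = (1.780000 + 3.110000)/2 = 2.445000
  f(c_1) = f(2.445000) = -1.021975
  f(a) × f(c) ≥ 0, new interval: [2.445000, 3.110000]
Iteration 2:
  c_2 = (2.445000 + 3.110000)/2 = 2.777500
  f(c_2) = f(2.777500) = 0.714506
  f(a) × f(c) < 0, new interval: [2.445000, 2.777500]
Iteration 3:
  c_3 = (2.445000 + 2.777500)/2 = 2.611250
  f(c_3) = f(2.611250) = -0.181373
  f(a) × f(c) ≥ 0, new interval: [2.611250, 2.777500]
Iteration 4:
  c_4 = (2.611250 + 2.777500)/2 = 2.694375
  f(c_4) = f(2.694375) = 0.259657
  f(a) × f(c) < 0, new interval: [2.611250, 2.694375]

After 4 iteration(s), the approximation is c_4 = 2.694375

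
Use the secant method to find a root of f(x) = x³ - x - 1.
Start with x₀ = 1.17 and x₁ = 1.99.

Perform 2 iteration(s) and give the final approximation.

f(x) = x³ - x - 1
x₀ = 1.17, x₁ = 1.99

Secant formula: x_{n+1} = x_n - f(x_n)(x_n - x_{n-1})/(f(x_n) - f(x_{n-1}))

Iteration 1:
  f(1.170000) = -0.568387
  f(1.990000) = 4.890599
  x_2 = 1.990000 - 4.890599×(1.990000 - 1.170000)/(4.890599 - (-0.568387))
       = 1.255378
Iteration 2:
  f(1.990000) = 4.890599
  f(1.255378) = -0.276935
  x_3 = 1.255378 - (-0.276935)×(1.255378 - 1.990000)/(-0.276935 - 4.890599)
       = 1.294747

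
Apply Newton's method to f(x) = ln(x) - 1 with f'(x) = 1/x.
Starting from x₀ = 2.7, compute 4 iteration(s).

f(x) = ln(x) - 1
f'(x) = 1/x
x₀ = 2.7

Newton-Raphson formula: x_{n+1} = x_n - f(x_n)/f'(x_n)

Iteration 1:
  f(2.700000) = -0.006748
  f'(2.700000) = 0.370370
  x_1 = 2.700000 - (-0.006748)/0.370370 = 2.718220
Iteration 2:
  f(2.718220) = -0.000023
  f'(2.718220) = 0.367888
  x_2 = 2.718220 - (-0.000023)/0.367888 = 2.718282
Iteration 3:
  f(2.718282) = 0.000000
  f'(2.718282) = 0.367879
  x_3 = 2.718282 - 0.000000/0.367879 = 2.718282
Iteration 4:
  f(2.718282) = 0.000000
  f'(2.718282) = 0.367879
  x_4 = 2.718282 - 0.000000/0.367879 = 2.718282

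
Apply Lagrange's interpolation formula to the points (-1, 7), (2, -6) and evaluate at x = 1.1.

Lagrange interpolation formula:
P(x) = Σ yᵢ × Lᵢ(x)
where Lᵢ(x) = Π_{j≠i} (x - xⱼ)/(xᵢ - xⱼ)

L_0(1.1) = (1.1 - 2)/(-1 - 2) = 0.300000
L_1(1.1) = (1.1 - (-1))/(2 - (-1)) = 0.700000

P(1.1) = 7×L_0(1.1) + (-6)×L_1(1.1)
P(1.1) = -2.100000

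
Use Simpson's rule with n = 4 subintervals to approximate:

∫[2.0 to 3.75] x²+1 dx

f(x) = x²+1
a = 2.0, b = 3.75, n = 4
h = (b - a)/n = 0.437500

Simpson's rule: (h/3)[f(x₀) + 4f(x₁) + 2f(x₂) + ... + f(xₙ)]

x_0 = 2.0000, f(x_0) = 5.000000, coefficient = 1
x_1 = 2.4375, f(x_1) = 6.941406, coefficient = 4
x_2 = 2.8750, f(x_2) = 9.265625, coefficient = 2
x_3 = 3.3125, f(x_3) = 11.972656, coefficient = 4
x_4 = 3.7500, f(x_4) = 15.062500, coefficient = 1

I ≈ (0.437500/3) × 114.250000 = 16.661458
Exact value: 16.661458
Error: 0.000000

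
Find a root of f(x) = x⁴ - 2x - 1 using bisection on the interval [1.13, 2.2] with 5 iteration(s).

f(x) = x⁴ - 2x - 1
Initial interval: [1.13, 2.2]

Iteration 1:
  c_1 = (1.130000 + 2.200000)/2 = 1.665000
  f(c_1) = f(1.665000) = 3.355231
  f(a) × f(c) < 0, new interval: [1.130000, 1.665000]
Iteration 2:
  c_2 = (1.130000 + 1.665000)/2 = 1.397500
  f(c_2) = f(1.397500) = 0.019233
  f(a) × f(c) < 0, new interval: [1.130000, 1.397500]
Iteration 3:
  c_3 = (1.130000 + 1.397500)/2 = 1.263750
  f(c_3) = f(1.263750) = -0.976886
  f(a) × f(c) ≥ 0, new interval: [1.263750, 1.397500]
Iteration 4:
  c_4 = (1.263750 + 1.397500)/2 = 1.330625
  f(c_4) = f(1.330625) = -0.526357
  f(a) × f(c) ≥ 0, new interval: [1.330625, 1.397500]
Iteration 5:
  c_5 = (1.330625 + 1.397500)/2 = 1.364062
  f(c_5) = f(1.364062) = -0.266045
  f(a) × f(c) ≥ 0, new interval: [1.364062, 1.397500]

After 5 iteration(s), the approximation is c_5 = 1.364062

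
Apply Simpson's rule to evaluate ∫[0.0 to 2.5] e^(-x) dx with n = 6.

f(x) = e^(-x)
a = 0.0, b = 2.5, n = 6
h = (b - a)/n = 0.416667

Simpson's rule: (h/3)[f(x₀) + 4f(x₁) + 2f(x₂) + ... + f(xₙ)]

x_0 = 0.0000, f(x_0) = 1.000000, coefficient = 1
x_1 = 0.4167, f(x_1) = 0.659241, coefficient = 4
x_2 = 0.8333, f(x_2) = 0.434598, coefficient = 2
x_3 = 1.2500, f(x_3) = 0.286505, coefficient = 4
x_4 = 1.6667, f(x_4) = 0.188876, coefficient = 2
x_5 = 2.0833, f(x_5) = 0.124514, coefficient = 4
x_6 = 2.5000, f(x_6) = 0.082085, coefficient = 1

I ≈ (0.416667/3) × 6.610072 = 0.918066
Exact value: 0.917915
Error: 0.000151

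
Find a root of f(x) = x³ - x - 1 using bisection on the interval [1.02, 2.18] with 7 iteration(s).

f(x) = x³ - x - 1
Initial interval: [1.02, 2.18]

Iteration 1:
  c_1 = (1.020000 + 2.180000)/2 = 1.600000
  f(c_1) = f(1.600000) = 1.496000
  f(a) × f(c) < 0, new interval: [1.020000, 1.600000]
Iteration 2:
  c_2 = (1.020000 + 1.600000)/2 = 1.310000
  f(c_2) = f(1.310000) = -0.061909
  f(a) × f(c) ≥ 0, new interval: [1.310000, 1.600000]
Iteration 3:
  c_3 = (1.310000 + 1.600000)/2 = 1.455000
  f(c_3) = f(1.455000) = 0.625271
  f(a) × f(c) < 0, new interval: [1.310000, 1.455000]
Iteration 4:
  c_4 = (1.310000 + 1.455000)/2 = 1.382500
  f(c_4) = f(1.382500) = 0.259881
  f(a) × f(c) < 0, new interval: [1.310000, 1.382500]
Iteration 5:
  c_5 = (1.310000 + 1.382500)/2 = 1.346250
  f(c_5) = f(1.346250) = 0.093679
  f(a) × f(c) < 0, new interval: [1.310000, 1.346250]
Iteration 6:
  c_6 = (1.310000 + 1.346250)/2 = 1.328125
  f(c_6) = f(1.328125) = 0.014576
  f(a) × f(c) < 0, new interval: [1.310000, 1.328125]
Iteration 7:
  c_7 = (1.310000 + 1.328125)/2 = 1.319063
  f(c_7) = f(1.319063) = -0.023992
  f(a) × f(c) ≥ 0, new interval: [1.319063, 1.328125]

After 7 iteration(s), the approximation is c_7 = 1.319063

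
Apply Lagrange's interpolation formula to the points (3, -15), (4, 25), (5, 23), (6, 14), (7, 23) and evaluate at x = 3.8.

Lagrange interpolation formula:
P(x) = Σ yᵢ × Lᵢ(x)
where Lᵢ(x) = Π_{j≠i} (x - xⱼ)/(xᵢ - xⱼ)

L_0(3.8) = (3.8 - 4)/(3 - 4) × (3.8 - 5)/(3 - 5) × (3.8 - 6)/(3 - 6) × (3.8 - 7)/(3 - 7) = 0.070400
L_1(3.8) = (3.8 - 3)/(4 - 3) × (3.8 - 5)/(4 - 5) × (3.8 - 6)/(4 - 6) × (3.8 - 7)/(4 - 7) = 1.126400
L_2(3.8) = (3.8 - 3)/(5 - 3) × (3.8 - 4)/(5 - 4) × (3.8 - 6)/(5 - 6) × (3.8 - 7)/(5 - 7) = -0.281600
L_3(3.8) = (3.8 - 3)/(6 - 3) × (3.8 - 4)/(6 - 4) × (3.8 - 5)/(6 - 5) × (3.8 - 7)/(6 - 7) = 0.102400
L_4(3.8) = (3.8 - 3)/(7 - 3) × (3.8 - 4)/(7 - 4) × (3.8 - 5)/(7 - 5) × (3.8 - 6)/(7 - 6) = -0.017600

P(3.8) = (-15)×L_0(3.8) + 25×L_1(3.8) + 23×L_2(3.8) + 14×L_3(3.8) + 23×L_4(3.8)
P(3.8) = 21.656000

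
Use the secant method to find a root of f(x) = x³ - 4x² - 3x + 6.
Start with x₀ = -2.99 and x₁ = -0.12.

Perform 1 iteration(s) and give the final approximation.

f(x) = x³ - 4x² - 3x + 6
x₀ = -2.99, x₁ = -0.12

Secant formula: x_{n+1} = x_n - f(x_n)(x_n - x_{n-1})/(f(x_n) - f(x_{n-1}))

Iteration 1:
  f(-2.990000) = -47.521299
  f(-0.120000) = 6.300672
  x_2 = -0.120000 - 6.300672×(-0.120000 - (-2.990000))/(6.300672 - (-47.521299))
       = -0.455977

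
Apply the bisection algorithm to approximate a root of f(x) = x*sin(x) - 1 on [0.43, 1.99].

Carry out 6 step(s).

f(x) = x*sin(x) - 1
Initial interval: [0.43, 1.99]

Iteration 1:
  c_1 = (0.430000 + 1.990000)/2 = 1.210000
  f(c_1) = f(1.210000) = 0.132095
  f(a) × f(c) < 0, new interval: [0.430000, 1.210000]
Iteration 2:
  c_2 = (0.430000 + 1.210000)/2 = 0.820000
  f(c_2) = f(0.820000) = -0.400460
  f(a) × f(c) ≥ 0, new interval: [0.820000, 1.210000]
Iteration 3:
  c_3 = (0.820000 + 1.210000)/2 = 1.015000
  f(c_3) = f(1.015000) = -0.137777
  f(a) × f(c) ≥ 0, new interval: [1.015000, 1.210000]
Iteration 4:
  c_4 = (1.015000 + 1.210000)/2 = 1.112500
  f(c_4) = f(1.112500) = -0.002302
  f(a) × f(c) ≥ 0, new interval: [1.112500, 1.210000]
Iteration 5:
  c_5 = (1.112500 + 1.210000)/2 = 1.161250
  f(c_5) = f(1.161250) = 0.065216
  f(a) × f(c) < 0, new interval: [1.112500, 1.161250]
Iteration 6:
  c_6 = (1.112500 + 1.161250)/2 = 1.136875
  f(c_6) = f(1.136875) = 0.031514
  f(a) × f(c) < 0, new interval: [1.112500, 1.136875]

After 6 iteration(s), the approximation is c_6 = 1.136875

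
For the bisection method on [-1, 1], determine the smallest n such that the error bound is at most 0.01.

We need (b-a)/2^n ≤ 0.01
(1 - (-1))/2^n ≤ 0.01
2/2^n ≤ 0.01
2^n ≥ 200
n ≥ log₂(200) = 7.64
n ≥ 8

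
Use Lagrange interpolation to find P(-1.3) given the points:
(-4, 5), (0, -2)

Lagrange interpolation formula:
P(x) = Σ yᵢ × Lᵢ(x)
where Lᵢ(x) = Π_{j≠i} (x - xⱼ)/(xᵢ - xⱼ)

L_0(-1.3) = (-1.3 - 0)/(-4 - 0) = 0.325000
L_1(-1.3) = (-1.3 - (-4))/(0 - (-4)) = 0.675000

P(-1.3) = 5×L_0(-1.3) + (-2)×L_1(-1.3)
P(-1.3) = 0.275000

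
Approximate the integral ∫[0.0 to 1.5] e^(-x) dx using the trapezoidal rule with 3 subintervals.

f(x) = e^(-x)
a = 0.0, b = 1.5, n = 3
h = (b - a)/n = 0.500000

Trapezoidal rule: (h/2)[f(x₀) + 2f(x₁) + 2f(x₂) + ... + f(xₙ)]

x_0 = 0.0000, f(x_0) = 1.000000, coefficient = 1
x_1 = 0.5000, f(x_1) = 0.606531, coefficient = 2
x_2 = 1.0000, f(x_2) = 0.367879, coefficient = 2
x_3 = 1.5000, f(x_3) = 0.223130, coefficient = 1

I ≈ (0.500000/2) × 3.171950 = 0.792988
Exact value: 0.776870
Error: 0.016118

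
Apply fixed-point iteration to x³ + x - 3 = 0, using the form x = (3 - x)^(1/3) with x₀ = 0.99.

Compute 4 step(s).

Equation: x³ + x - 3 = 0
Fixed-point form: x = (3 - x)^(1/3)
x₀ = 0.99

x_1 = g(0.990000) = 1.262017
x_2 = g(1.262017) = 1.202306
x_3 = g(1.202306) = 1.215921
x_4 = g(1.215921) = 1.212843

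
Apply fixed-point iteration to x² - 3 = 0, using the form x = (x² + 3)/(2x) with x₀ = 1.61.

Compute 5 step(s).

Equation: x² - 3 = 0
Fixed-point form: x = (x² + 3)/(2x)
x₀ = 1.61

x_1 = g(1.610000) = 1.736677
x_2 = g(1.736677) = 1.732057
x_3 = g(1.732057) = 1.732051
x_4 = g(1.732051) = 1.732051
x_5 = g(1.732051) = 1.732051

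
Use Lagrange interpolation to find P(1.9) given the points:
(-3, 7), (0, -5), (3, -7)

Lagrange interpolation formula:
P(x) = Σ yᵢ × Lᵢ(x)
where Lᵢ(x) = Π_{j≠i} (x - xⱼ)/(xᵢ - xⱼ)

L_0(1.9) = (1.9 - 0)/(-3 - 0) × (1.9 - 3)/(-3 - 3) = -0.116111
L_1(1.9) = (1.9 - (-3))/(0 - (-3)) × (1.9 - 3)/(0 - 3) = 0.598889
L_2(1.9) = (1.9 - (-3))/(3 - (-3)) × (1.9 - 0)/(3 - 0) = 0.517222

P(1.9) = 7×L_0(1.9) + (-5)×L_1(1.9) + (-7)×L_2(1.9)
P(1.9) = -7.427778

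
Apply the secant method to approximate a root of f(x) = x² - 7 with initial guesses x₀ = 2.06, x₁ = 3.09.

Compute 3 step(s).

f(x) = x² - 7
x₀ = 2.06, x₁ = 3.09

Secant formula: x_{n+1} = x_n - f(x_n)(x_n - x_{n-1})/(f(x_n) - f(x_{n-1}))

Iteration 1:
  f(2.060000) = -2.756400
  f(3.090000) = 2.548100
  x_2 = 3.090000 - 2.548100×(3.090000 - 2.060000)/(2.548100 - (-2.756400))
       = 2.595223
Iteration 2:
  f(3.090000) = 2.548100
  f(2.595223) = -0.264816
  x_3 = 2.595223 - (-0.264816)×(2.595223 - 3.090000)/(-0.264816 - 2.548100)
       = 2.641803
Iteration 3:
  f(2.595223) = -0.264816
  f(2.641803) = -0.020877
  x_4 = 2.641803 - (-0.020877)×(2.641803 - 2.595223)/(-0.020877 - (-0.264816))
       = 2.645789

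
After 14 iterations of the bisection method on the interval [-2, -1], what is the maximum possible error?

Bisection error bound: |error| ≤ (b-a)/2^n
|error| ≤ (-1 - (-2))/2^14 = 1/2^14
|error| ≤ 0.0000610352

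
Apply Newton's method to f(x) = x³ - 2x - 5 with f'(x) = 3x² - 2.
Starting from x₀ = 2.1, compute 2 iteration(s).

f(x) = x³ - 2x - 5
f'(x) = 3x² - 2
x₀ = 2.1

Newton-Raphson formula: x_{n+1} = x_n - f(x_n)/f'(x_n)

Iteration 1:
  f(2.100000) = 0.061000
  f'(2.100000) = 11.230000
  x_1 = 2.100000 - 0.061000/11.230000 = 2.094568
Iteration 2:
  f(2.094568) = 0.000186
  f'(2.094568) = 11.161647
  x_2 = 2.094568 - 0.000186/11.161647 = 2.094551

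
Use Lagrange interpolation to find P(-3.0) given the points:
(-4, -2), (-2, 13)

Lagrange interpolation formula:
P(x) = Σ yᵢ × Lᵢ(x)
where Lᵢ(x) = Π_{j≠i} (x - xⱼ)/(xᵢ - xⱼ)

L_0(-3.0) = (-3.0 - (-2))/(-4 - (-2)) = 0.500000
L_1(-3.0) = (-3.0 - (-4))/(-2 - (-4)) = 0.500000

P(-3.0) = (-2)×L_0(-3.0) + 13×L_1(-3.0)
P(-3.0) = 5.500000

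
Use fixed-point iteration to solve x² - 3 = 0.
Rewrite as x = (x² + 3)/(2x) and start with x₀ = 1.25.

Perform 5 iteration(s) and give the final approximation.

Equation: x² - 3 = 0
Fixed-point form: x = (x² + 3)/(2x)
x₀ = 1.25

x_1 = g(1.250000) = 1.825000
x_2 = g(1.825000) = 1.734418
x_3 = g(1.734418) = 1.732052
x_4 = g(1.732052) = 1.732051
x_5 = g(1.732051) = 1.732051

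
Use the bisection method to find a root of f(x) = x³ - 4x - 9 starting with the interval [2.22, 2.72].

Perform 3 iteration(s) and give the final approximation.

f(x) = x³ - 4x - 9
Initial interval: [2.22, 2.72]

Iteration 1:
  c_1 = (2.220000 + 2.720000)/2 = 2.470000
  f(c_1) = f(2.470000) = -3.810777
  f(a) × f(c) ≥ 0, new interval: [2.470000, 2.720000]
Iteration 2:
  c_2 = (2.470000 + 2.720000)/2 = 2.595000
  f(c_2) = f(2.595000) = -1.905205
  f(a) × f(c) ≥ 0, new interval: [2.595000, 2.720000]
Iteration 3:
  c_3 = (2.595000 + 2.720000)/2 = 2.657500
  f(c_3) = f(2.657500) = -0.861921
  f(a) × f(c) ≥ 0, new interval: [2.657500, 2.720000]

After 3 iteration(s), the approximation is c_3 = 2.657500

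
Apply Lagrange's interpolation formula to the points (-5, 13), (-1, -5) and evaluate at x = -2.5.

Lagrange interpolation formula:
P(x) = Σ yᵢ × Lᵢ(x)
where Lᵢ(x) = Π_{j≠i} (x - xⱼ)/(xᵢ - xⱼ)

L_0(-2.5) = (-2.5 - (-1))/(-5 - (-1)) = 0.375000
L_1(-2.5) = (-2.5 - (-5))/(-1 - (-5)) = 0.625000

P(-2.5) = 13×L_0(-2.5) + (-5)×L_1(-2.5)
P(-2.5) = 1.750000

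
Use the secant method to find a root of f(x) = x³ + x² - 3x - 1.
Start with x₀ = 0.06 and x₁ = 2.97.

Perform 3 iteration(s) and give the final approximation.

f(x) = x³ + x² - 3x - 1
x₀ = 0.06, x₁ = 2.97

Secant formula: x_{n+1} = x_n - f(x_n)(x_n - x_{n-1})/(f(x_n) - f(x_{n-1}))

Iteration 1:
  f(0.060000) = -1.176184
  f(2.970000) = 25.108973
  x_2 = 2.970000 - 25.108973×(2.970000 - 0.060000)/(25.108973 - (-1.176184))
       = 0.190214
Iteration 2:
  f(2.970000) = 25.108973
  f(0.190214) = -1.527578
  x_3 = 0.190214 - (-1.527578)×(0.190214 - 2.970000)/(-1.527578 - 25.108973)
       = 0.349632
Iteration 3:
  f(0.190214) = -1.527578
  f(0.349632) = -1.883913
  x_4 = 0.349632 - (-1.883913)×(0.349632 - 0.190214)/(-1.883913 - (-1.527578))
       = -0.493197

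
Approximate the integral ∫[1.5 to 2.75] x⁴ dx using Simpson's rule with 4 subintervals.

f(x) = x⁴
a = 1.5, b = 2.75, n = 4
h = (b - a)/n = 0.312500

Simpson's rule: (h/3)[f(x₀) + 4f(x₁) + 2f(x₂) + ... + f(xₙ)]

x_0 = 1.5000, f(x_0) = 5.062500, coefficient = 1
x_1 = 1.8125, f(x_1) = 10.792252, coefficient = 4
x_2 = 2.1250, f(x_2) = 20.390869, coefficient = 2
x_3 = 2.4375, f(x_3) = 35.300308, coefficient = 4
x_4 = 2.7500, f(x_4) = 57.191406, coefficient = 1

I ≈ (0.312500/3) × 287.405884 = 29.938113
Exact value: 29.936523
Error: 0.001589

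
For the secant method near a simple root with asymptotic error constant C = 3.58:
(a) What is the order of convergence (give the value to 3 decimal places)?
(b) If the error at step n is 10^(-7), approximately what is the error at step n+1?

(a) Secant method has superlinear convergence with order φ = (1+√5)/2 ≈ 1.618.
    This means |e_{n+1}| ≈ C|e_n|^1.618.

(b) With |e_n| = 10^(-7) and C = 3.58:
    |e_{n+1}| ≈ 3.58 × (10^(-7))^1.618 = 3.58 × 10^(-11.33)

(a) ≈ 1.618 (golden ratio); (b) |e_{n+1}| ≈ 1.689e-11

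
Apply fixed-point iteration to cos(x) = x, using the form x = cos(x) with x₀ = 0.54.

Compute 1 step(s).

Equation: cos(x) = x
Fixed-point form: x = cos(x)
x₀ = 0.54

x_1 = g(0.540000) = 0.857709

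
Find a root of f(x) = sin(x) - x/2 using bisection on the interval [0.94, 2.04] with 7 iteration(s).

f(x) = sin(x) - x/2
Initial interval: [0.94, 2.04]

Iteration 1:
  c_1 = (0.940000 + 2.040000)/2 = 1.490000
  f(c_1) = f(1.490000) = 0.251738
  f(a) × f(c) ≥ 0, new interval: [1.490000, 2.040000]
Iteration 2:
  c_2 = (1.490000 + 2.040000)/2 = 1.765000
  f(c_2) = f(1.765000) = 0.098702
  f(a) × f(c) ≥ 0, new interval: [1.765000, 2.040000]
Iteration 3:
  c_3 = (1.765000 + 2.040000)/2 = 1.902500
  f(c_3) = f(1.902500) = -0.005761
  f(a) × f(c) < 0, new interval: [1.765000, 1.902500]
Iteration 4:
  c_4 = (1.765000 + 1.902500)/2 = 1.833750
  f(c_4) = f(1.833750) = 0.048751
  f(a) × f(c) ≥ 0, new interval: [1.833750, 1.902500]
Iteration 5:
  c_5 = (1.833750 + 1.902500)/2 = 1.868125
  f(c_5) = f(1.868125) = 0.022060
  f(a) × f(c) ≥ 0, new interval: [1.868125, 1.902500]
Iteration 6:
  c_6 = (1.868125 + 1.902500)/2 = 1.885312
  f(c_6) = f(1.885312) = 0.008290
  f(a) × f(c) ≥ 0, new interval: [1.885312, 1.902500]
Iteration 7:
  c_7 = (1.885312 + 1.902500)/2 = 1.893906
  f(c_7) = f(1.893906) = 0.001299
  f(a) × f(c) ≥ 0, new interval: [1.893906, 1.902500]

After 7 iteration(s), the approximation is c_7 = 1.893906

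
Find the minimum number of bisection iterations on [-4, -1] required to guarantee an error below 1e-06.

We need (b-a)/2^n ≤ 1e-06
(-1 - (-4))/2^n ≤ 1e-06
3/2^n ≤ 1e-06
2^n ≥ 3000000
n ≥ log₂(3000000) = 21.52
n ≥ 22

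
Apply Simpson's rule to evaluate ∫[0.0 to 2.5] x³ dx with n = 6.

f(x) = x³
a = 0.0, b = 2.5, n = 6
h = (b - a)/n = 0.416667

Simpson's rule: (h/3)[f(x₀) + 4f(x₁) + 2f(x₂) + ... + f(xₙ)]

x_0 = 0.0000, f(x_0) = 0.000000, coefficient = 1
x_1 = 0.4167, f(x_1) = 0.072338, coefficient = 4
x_2 = 0.8333, f(x_2) = 0.578704, coefficient = 2
x_3 = 1.2500, f(x_3) = 1.953125, coefficient = 4
x_4 = 1.6667, f(x_4) = 4.629630, coefficient = 2
x_5 = 2.0833, f(x_5) = 9.042245, coefficient = 4
x_6 = 2.5000, f(x_6) = 15.625000, coefficient = 1

I ≈ (0.416667/3) × 70.312500 = 9.765625
Exact value: 9.765625
Error: 0.000000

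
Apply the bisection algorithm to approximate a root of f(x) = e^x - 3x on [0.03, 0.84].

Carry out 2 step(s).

f(x) = e^x - 3x
Initial interval: [0.03, 0.84]

Iteration 1:
  c_1 = (0.030000 + 0.840000)/2 = 0.435000
  f(c_1) = f(0.435000) = 0.239963
  f(a) × f(c) ≥ 0, new interval: [0.435000, 0.840000]
Iteration 2:
  c_2 = (0.435000 + 0.840000)/2 = 0.637500
  f(c_2) = f(0.637500) = -0.020754
  f(a) × f(c) < 0, new interval: [0.435000, 0.637500]

After 2 iteration(s), the approximation is c_2 = 0.637500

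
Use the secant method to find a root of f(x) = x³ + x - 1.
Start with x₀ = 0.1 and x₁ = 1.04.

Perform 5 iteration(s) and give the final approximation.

f(x) = x³ + x - 1
x₀ = 0.1, x₁ = 1.04

Secant formula: x_{n+1} = x_n - f(x_n)(x_n - x_{n-1})/(f(x_n) - f(x_{n-1}))

Iteration 1:
  f(0.100000) = -0.899000
  f(1.040000) = 1.164864
  x_2 = 1.040000 - 1.164864×(1.040000 - 0.100000)/(1.164864 - (-0.899000))
       = 0.509455
Iteration 2:
  f(1.040000) = 1.164864
  f(0.509455) = -0.358318
  x_3 = 0.509455 - (-0.358318)×(0.509455 - 1.040000)/(-0.358318 - 1.164864)
       = 0.634262
Iteration 3:
  f(0.509455) = -0.358318
  f(0.634262) = -0.110581
  x_4 = 0.634262 - (-0.110581)×(0.634262 - 0.509455)/(-0.110581 - (-0.358318))
       = 0.689972
Iteration 4:
  f(0.634262) = -0.110581
  f(0.689972) = 0.018440
  x_5 = 0.689972 - 0.018440×(0.689972 - 0.634262)/(0.018440 - (-0.110581))
       = 0.682009
Iteration 5:
  f(0.689972) = 0.018440
  f(0.682009) = -0.000763
  x_6 = 0.682009 - (-0.000763)×(0.682009 - 0.689972)/(-0.000763 - 0.018440)
       = 0.682326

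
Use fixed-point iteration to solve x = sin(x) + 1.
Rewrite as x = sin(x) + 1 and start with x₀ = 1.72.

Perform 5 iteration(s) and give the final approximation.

Equation: x = sin(x) + 1
Fixed-point form: x = sin(x) + 1
x₀ = 1.72

x_1 = g(1.720000) = 1.988890
x_2 = g(1.988890) = 1.913865
x_3 = g(1.913865) = 1.941727
x_4 = g(1.941727) = 1.931990
x_5 = g(1.931990) = 1.935476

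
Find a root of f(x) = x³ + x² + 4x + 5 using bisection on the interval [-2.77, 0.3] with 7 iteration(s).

f(x) = x³ + x² + 4x + 5
Initial interval: [-2.77, 0.3]

Iteration 1:
  c_1 = (-2.770000 + 0.300000)/2 = -1.235000
  f(c_1) = f(-1.235000) = -0.298428
  f(a) × f(c) ≥ 0, new interval: [-1.235000, 0.300000]
Iteration 2:
  c_2 = (-1.235000 + 0.300000)/2 = -0.467500
  f(c_2) = f(-0.467500) = 3.246381
  f(a) × f(c) < 0, new interval: [-1.235000, -0.467500]
Iteration 3:
  c_3 = (-1.235000 + (-0.467500))/2 = -0.851250
  f(c_3) = f(-0.851250) = 1.702788
  f(a) × f(c) < 0, new interval: [-1.235000, -0.851250]
Iteration 4:
  c_4 = (-1.235000 + (-0.851250))/2 = -1.043125
  f(c_4) = f(-1.043125) = 0.780575
  f(a) × f(c) < 0, new interval: [-1.235000, -1.043125]
Iteration 5:
  c_5 = (-1.235000 + (-1.043125))/2 = -1.139063
  f(c_5) = f(-1.139063) = 0.263321
  f(a) × f(c) < 0, new interval: [-1.235000, -1.139063]
Iteration 6:
  c_6 = (-1.235000 + (-1.139063))/2 = -1.187031
  f(c_6) = f(-1.187031) = -0.011660
  f(a) × f(c) ≥ 0, new interval: [-1.187031, -1.139063]
Iteration 7:
  c_7 = (-1.187031 + (-1.139063))/2 = -1.163047
  f(c_7) = f(-1.163047) = 0.127263
  f(a) × f(c) < 0, new interval: [-1.187031, -1.163047]

After 7 iteration(s), the approximation is c_7 = -1.163047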